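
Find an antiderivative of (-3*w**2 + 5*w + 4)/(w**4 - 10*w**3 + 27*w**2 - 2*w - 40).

Factor the denominator: (w - 5)*(w - 4)*(w - 2)*(w + 1).
Partial-fraction decomposition: 2/(45*(w + 1)) + 1/(9*(w - 2)) + 12/(5*(w - 4)) - 23/(9*(w - 5)).
Integrate each term: A/(w−a) contributes A·log|w−a|.

-23*log(w - 5)/9 + 12*log(w - 4)/5 + log(w - 2)/9 + 2*log(w + 1)/45 + C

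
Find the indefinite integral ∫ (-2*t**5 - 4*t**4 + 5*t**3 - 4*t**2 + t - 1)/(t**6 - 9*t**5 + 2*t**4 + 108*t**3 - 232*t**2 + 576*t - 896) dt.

-41693*log(t - 7)/8745 + 2813*log(t - 4)/960 - 103*log(t - 2)/480 - 127*log(t + 4)/2112 + 951*log(t**2 + 4)/16960 - 673*atan(t/2)/8480 + C

Factor the denominator: (t - 7)*(t - 4)*(t - 2)*(t + 4)*(t**2 + 4).
Partial-fraction decomposition: (951*t - 1346)/(8480*(t**2 + 4)) - 127/(2112*(t + 4)) - 103/(480*(t - 2)) + 2813/(960*(t - 4)) - 41693/(8745*(t - 7)).
Integrate each term; A/(t−a) gives A·log|t−a|; the (Bt+D)/(t²+p²) term gives a log and an atan.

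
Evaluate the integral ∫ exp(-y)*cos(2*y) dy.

Let I denote the integral. Integrate by parts with u = cos(2*y), dv = exp(-y) dy, so v = -exp(-y): I = -exp(-y)*cos(2*y) − 2·∫ exp(-y)*sin(2*y) dy.
Apply parts again with u = sin(2*y), dv = exp(-y) dy: ∫ exp(-y)*sin(2*y) dy = -exp(-y)*sin(2*y) + 2·I. Substituting back brings back I: I = 2*exp(-y)*sin(2*y) - exp(-y)*cos(2*y) − 4·I.
Solving for I: (1 + 4)·I equals the remaining terms, so I = (1/5)·(2*exp(-y)*sin(2*y) - exp(-y)*cos(2*y)).

2*exp(-y)*sin(2*y)/5 - exp(-y)*cos(2*y)/5 + C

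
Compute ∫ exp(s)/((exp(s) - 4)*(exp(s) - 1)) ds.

Let u = e^s, du = e^s ds.
The integral becomes ∫ du/((u-1)(u-4)); decompose into partial fractions.

log(exp(s) - 4)/3 - log(exp(s) - 1)/3 + C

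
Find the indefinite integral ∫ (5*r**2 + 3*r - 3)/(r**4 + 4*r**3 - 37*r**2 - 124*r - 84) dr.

15*log(r - 6)/56 + log(r + 1)/42 + 11*log(r + 2)/40 - 17*log(r + 7)/30 + C

Factor the denominator: (r - 6)*(r + 1)*(r + 2)*(r + 7).
Partial-fraction decomposition: -17/(30*(r + 7)) + 11/(40*(r + 2)) + 1/(42*(r + 1)) + 15/(56*(r - 6)).
Integrate each term: A/(r−a) contributes A·log|r−a|.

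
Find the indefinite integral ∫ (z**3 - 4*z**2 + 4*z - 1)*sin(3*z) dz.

Use integration by parts with u = z**3 - 4*z**2 + 4*z - 1, dv = sin(3*z) dz, so v = -cos(3*z)/3.
Apply parts 3 times (tabular method): alternate signs, differentiate u down to 0, integrate dv up.

-z**3*cos(3*z)/3 + z**2*sin(3*z)/3 + 4*z**2*cos(3*z)/3 - 8*z*sin(3*z)/9 - 10*z*cos(3*z)/9 + 10*sin(3*z)/27 + cos(3*z)/27 + C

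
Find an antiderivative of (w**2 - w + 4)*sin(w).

-w**2*cos(w) + 2*w*sin(w) + w*cos(w) - sin(w) - 2*cos(w) + C

Use integration by parts with u = w**2 - w + 4, dv = sin(w) dw, so v = -cos(w).
Apply parts 2 times (tabular method): alternate signs, differentiate u down to 0, integrate dv up.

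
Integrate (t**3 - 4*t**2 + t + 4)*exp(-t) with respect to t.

(-t**3 + t**2 + t - 3)*exp(-t) + C

Use integration by parts with u = t**3 - 4*t**2 + t + 4, dv = exp(-t) dt, so v = -exp(-t).
Apply parts 3 times (tabular method): alternate signs, differentiate u down to 0, integrate dv up.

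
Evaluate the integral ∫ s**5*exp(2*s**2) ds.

Let u = s², du = 2s ds; rewrite as (1/2)∫ u^2·exp(2u) du.
Now integrate by parts 2 times.

(2*s**4 - 2*s**2 + 1)*exp(2*s**2)/8 + C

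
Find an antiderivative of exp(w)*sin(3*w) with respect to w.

Let I denote the integral. Integrate by parts with u = sin(3*w), dv = exp(w) dw, so v = exp(w): I = exp(w)*sin(3*w) − 3·∫ exp(w)*cos(3*w) dw.
Apply parts again with u = cos(3*w), dv = exp(w) dw: ∫ exp(w)*cos(3*w) dw = exp(w)*cos(3*w) + 3·I. Substituting back brings back I: I = exp(w)*sin(3*w) - 3*exp(w)*cos(3*w) − 9·I.
Solving for I: (1 + 9)·I equals the remaining terms, so I = (1/10)·(exp(w)*sin(3*w) - 3*exp(w)*cos(3*w)).

exp(w)*sin(3*w)/10 - 3*exp(w)*cos(3*w)/10 + C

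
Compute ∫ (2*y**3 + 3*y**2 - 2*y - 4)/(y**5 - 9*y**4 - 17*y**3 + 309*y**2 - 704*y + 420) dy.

163*log(y - 7)/156 - 311*log(y - 5)/264 + log(y - 2)/6 + log(y - 1)/168 - 79*log(y + 6)/2002 + C

Factor the denominator: (y - 7)*(y - 5)*(y - 2)*(y - 1)*(y + 6).
Partial-fraction decomposition: -79/(2002*(y + 6)) + 1/(168*(y - 1)) + 1/(6*(y - 2)) - 311/(264*(y - 5)) + 163/(156*(y - 7)).
Integrate each term: A/(y−a) contributes A·log|y−a|.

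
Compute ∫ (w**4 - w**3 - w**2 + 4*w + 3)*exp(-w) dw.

Use integration by parts with u = w**4 - w**3 - w**2 + 4*w + 3, dv = exp(-w) dw, so v = -exp(-w).
Apply parts 4 times (tabular method): alternate signs, differentiate u down to 0, integrate dv up.

(-w**4 - 3*w**3 - 8*w**2 - 20*w - 23)*exp(-w) + C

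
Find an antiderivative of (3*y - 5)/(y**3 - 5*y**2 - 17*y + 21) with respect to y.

Factor the denominator: (y - 7)*(y - 1)*(y + 3).
Partial-fraction decomposition: -7/(20*(y + 3)) + 1/(12*(y - 1)) + 4/(15*(y - 7)).
Integrate each term: A/(y−a) contributes A·log|y−a|.

4*log(y - 7)/15 + log(y - 1)/12 - 7*log(y + 3)/20 + C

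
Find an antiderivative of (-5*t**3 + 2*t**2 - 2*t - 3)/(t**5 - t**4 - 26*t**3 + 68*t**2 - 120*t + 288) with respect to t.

-299*log(t - 4)/200 + 14*log(t - 3)/13 + 129*log(t + 6)/400 + 497*log(t**2 + 4)/10400 - 821*atan(t/2)/5200 + C

Factor the denominator: (t - 4)*(t - 3)*(t + 6)*(t**2 + 4).
Partial-fraction decomposition: (497*t - 1642)/(5200*(t**2 + 4)) + 129/(400*(t + 6)) + 14/(13*(t - 3)) - 299/(200*(t - 4)).
Integrate each term; A/(t−a) gives A·log|t−a|; the (Bt+D)/(t²+p²) term gives a log and an atan.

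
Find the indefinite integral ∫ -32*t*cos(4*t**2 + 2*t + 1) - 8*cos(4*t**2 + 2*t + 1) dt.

Let u = 4*t**2 + 2*t + 1, so du = (8*t + 2) dt.
Rewriting, the integral becomes -4·∫ cos(u) du = -4·sin(u).
Substituting back, u = 4*t**2 + 2*t + 1.

-4*sin(4*t**2 + 2*t + 1) + C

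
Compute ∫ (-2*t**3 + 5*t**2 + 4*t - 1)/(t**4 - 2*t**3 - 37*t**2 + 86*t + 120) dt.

-53*log(t - 5)/33 + 33*log(t - 4)/50 + log(t + 1)/75 - 587*log(t + 6)/550 + C

Factor the denominator: (t - 5)*(t - 4)*(t + 1)*(t + 6).
Partial-fraction decomposition: -587/(550*(t + 6)) + 1/(75*(t + 1)) + 33/(50*(t - 4)) - 53/(33*(t - 5)).
Integrate each term: A/(t−a) contributes A·log|t−a|.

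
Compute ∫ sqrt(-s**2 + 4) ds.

s*sqrt(-s**2 + 4)/2 + 2*asin(s/2) + C

Substitute s = 2·sin(θ), so ds = 2·cos(θ) dθ and the radical becomes sqrt(-s**2 + 4) = 2·cos(θ) by the Pythagorean identity.
Integrate the resulting trig expression in θ, then back-substitute θ = asin(s/2), sin(θ) = s/2, cos(θ) = sqrt(-s**2 + 4)/2 (absorbing any constant into C).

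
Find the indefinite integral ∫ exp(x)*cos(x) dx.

exp(x)*sin(x)/2 + exp(x)*cos(x)/2 + C

Let I denote the integral. Integrate by parts with u = cos(x), dv = exp(x) dx, so v = exp(x): I = exp(x)*cos(x) + ∫ exp(x)*sin(x) dx.
Apply parts again with u = sin(x), dv = exp(x) dx: ∫ exp(x)*sin(x) dx = exp(x)*sin(x) − I. Substituting back brings back I: I = exp(x)*sin(x) + exp(x)*cos(x) − I.
Solving for I: (1 + 1)·I equals the remaining terms, so I = (1/2)·(exp(x)*sin(x) + exp(x)*cos(x)).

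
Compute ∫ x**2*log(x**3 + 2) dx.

x**3*log(x**3 + 2)/3 - x**3/3 + 2*log(x**3 + 2)/3 + C

Let u = x**3 + 2, so du = (3*x**2) dx.
The integral becomes (1/3)·∫ log(u) du; integrate by parts with u′=log(u), dv′=du.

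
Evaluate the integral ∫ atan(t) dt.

t*atan(t) - log(t**2 + 1)/2 + C

Use integration by parts with u = arctan(t), dv = dt.
Then du = 1/(t**2 + 1) dt.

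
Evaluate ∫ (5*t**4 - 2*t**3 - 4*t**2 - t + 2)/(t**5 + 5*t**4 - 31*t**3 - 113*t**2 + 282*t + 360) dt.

Factor the denominator: (t - 4)*(t - 3)*(t + 1)*(t + 5)*(t + 6).
Partial-fraction decomposition: 3388/(225*(t + 6)) - 547/(48*(t + 5)) + 3/(200*(t + 1)) - 157/(144*(t - 3)) + 181/(75*(t - 4)).
Integrate each term: A/(t−a) contributes A·log|t−a|.

181*log(t - 4)/75 - 157*log(t - 3)/144 + 3*log(t + 1)/200 - 547*log(t + 5)/48 + 3388*log(t + 6)/225 + C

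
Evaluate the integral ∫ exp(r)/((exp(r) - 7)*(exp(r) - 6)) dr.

log(exp(r) - 7) - log(exp(r) - 6) + C

Let u = e^r, du = e^r dr.
The integral becomes ∫ du/((u-7)(u-6)); decompose into partial fractions.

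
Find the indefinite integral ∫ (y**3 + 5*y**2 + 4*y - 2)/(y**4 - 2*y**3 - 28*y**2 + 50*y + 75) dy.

67*log(y - 5)/30 - 41*log(y - 3)/32 - log(y + 1)/48 + 11*log(y + 5)/160 + C

Factor the denominator: (y - 5)*(y - 3)*(y + 1)*(y + 5).
Partial-fraction decomposition: 11/(160*(y + 5)) - 1/(48*(y + 1)) - 41/(32*(y - 3)) + 67/(30*(y - 5)).
Integrate each term: A/(y−a) contributes A·log|y−a|.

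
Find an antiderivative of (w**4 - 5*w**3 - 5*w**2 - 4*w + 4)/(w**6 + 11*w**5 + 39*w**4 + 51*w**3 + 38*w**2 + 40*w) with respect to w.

log(w)/10 - 4*log(w + 2)/5 + 129*log(w + 4)/34 - 383*log(w + 5)/130 - 327*log(w**2 + 1)/4420 - 341*atan(w)/2210 + C

Factor the denominator: w*(w + 2)*(w + 4)*(w + 5)*(w**2 + 1).
Partial-fraction decomposition: -(327*w + 341)/(2210*(w**2 + 1)) - 383/(130*(w + 5)) + 129/(34*(w + 4)) - 4/(5*(w + 2)) + 1/(10*w).
Integrate each term; A/(w−a) gives A·log|w−a|; the (Bw+D)/(w²+p²) term gives a log and an atan.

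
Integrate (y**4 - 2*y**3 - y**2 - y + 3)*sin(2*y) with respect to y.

Use integration by parts with u = y**4 - 2*y**3 - y**2 - y + 3, dv = sin(2*y) dy, so v = -cos(2*y)/2.
Apply parts 4 times (tabular method): alternate signs, differentiate u down to 0, integrate dv up.

-y**4*cos(2*y)/2 + y**3*sin(2*y) + y**3*cos(2*y) - 3*y**2*sin(2*y)/2 + 2*y**2*cos(2*y) - 2*y*sin(2*y) - y*cos(2*y) + sin(2*y)/2 - 5*cos(2*y)/2 + C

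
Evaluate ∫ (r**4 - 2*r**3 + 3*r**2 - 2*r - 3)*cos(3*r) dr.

r**4*sin(3*r)/3 - 2*r**3*sin(3*r)/3 + 4*r**3*cos(3*r)/9 + 5*r**2*sin(3*r)/9 - 2*r**2*cos(3*r)/3 - 2*r*sin(3*r)/9 + 10*r*cos(3*r)/27 - 91*sin(3*r)/81 - 2*cos(3*r)/27 + C

Use integration by parts with u = r**4 - 2*r**3 + 3*r**2 - 2*r - 3, dv = cos(3*r) dr, so v = sin(3*r)/3.
Apply parts 4 times (tabular method): alternate signs, differentiate u down to 0, integrate dv up.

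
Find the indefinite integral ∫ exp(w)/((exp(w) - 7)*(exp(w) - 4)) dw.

log(exp(w) - 7)/3 - log(exp(w) - 4)/3 + C

Let u = e^w, du = e^w dw.
The integral becomes ∫ du/((u-7)(u-4)); decompose into partial fractions.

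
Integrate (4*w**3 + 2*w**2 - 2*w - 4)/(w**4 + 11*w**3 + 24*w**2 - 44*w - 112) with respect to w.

4*log(w - 2)/27 + 3*log(w + 2)/5 - 55*log(w + 4)/9 + 1264*log(w + 7)/135 + C

Factor the denominator: (w - 2)*(w + 2)*(w + 4)*(w + 7).
Partial-fraction decomposition: 1264/(135*(w + 7)) - 55/(9*(w + 4)) + 3/(5*(w + 2)) + 4/(27*(w - 2)).
Integrate each term: A/(w−a) contributes A·log|w−a|.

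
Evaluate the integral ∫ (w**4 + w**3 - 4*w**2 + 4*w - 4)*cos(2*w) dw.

w**4*sin(2*w)/2 + w**3*sin(2*w)/2 + w**3*cos(2*w) - 7*w**2*sin(2*w)/2 + 3*w**2*cos(2*w)/4 + 5*w*sin(2*w)/4 - 7*w*cos(2*w)/2 - sin(2*w)/4 + 5*cos(2*w)/8 + C

Use integration by parts with u = w**4 + w**3 - 4*w**2 + 4*w - 4, dv = cos(2*w) dw, so v = sin(2*w)/2.
Apply parts 4 times (tabular method): alternate signs, differentiate u down to 0, integrate dv up.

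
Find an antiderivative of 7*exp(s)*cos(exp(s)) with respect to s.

Let u = exp(s), so du = (exp(s)) ds.
Rewriting, the integral becomes 7·∫ cos(u) du = 7·sin(u).
Substituting back, u = exp(s).

7*sin(exp(s)) + C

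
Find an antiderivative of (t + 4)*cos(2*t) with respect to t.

Use integration by parts with u = t + 4, dv = cos(2*t) dt, so v = sin(2*t)/2.
Apply parts 1 times (tabular method): alternate signs, differentiate u down to 0, integrate dv up.

t*sin(2*t)/2 + 2*sin(2*t) + cos(2*t)/4 + C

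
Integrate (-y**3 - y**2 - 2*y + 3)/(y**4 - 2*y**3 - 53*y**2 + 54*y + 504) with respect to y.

-31*log(y - 7)/30 + 17*log(y - 4)/42 + 9*log(y + 3)/70 - log(y + 6)/2 + C

Factor the denominator: (y - 7)*(y - 4)*(y + 3)*(y + 6).
Partial-fraction decomposition: -1/(2*(y + 6)) + 9/(70*(y + 3)) + 17/(42*(y - 4)) - 31/(30*(y - 7)).
Integrate each term: A/(y−a) contributes A·log|y−a|.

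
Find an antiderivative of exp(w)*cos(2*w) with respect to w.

Let I denote the integral. Integrate by parts with u = cos(2*w), dv = exp(w) dw, so v = exp(w): I = exp(w)*cos(2*w) + 2·∫ exp(w)*sin(2*w) dw.
Apply parts again with u = sin(2*w), dv = exp(w) dw: ∫ exp(w)*sin(2*w) dw = exp(w)*sin(2*w) − 2·I. Substituting back brings back I: I = 2*exp(w)*sin(2*w) + exp(w)*cos(2*w) − 4·I.
Solving for I: (1 + 4)·I equals the remaining terms, so I = (1/5)·(2*exp(w)*sin(2*w) + exp(w)*cos(2*w)).

2*exp(w)*sin(2*w)/5 + exp(w)*cos(2*w)/5 + C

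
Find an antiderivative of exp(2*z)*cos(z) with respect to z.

Let I denote the integral. Integrate by parts with u = cos(z), dv = exp(2*z) dz, so v = exp(2*z)/2: I = exp(2*z)*cos(z)/2 + (1/2)·∫ exp(2*z)*sin(z) dz.
Apply parts again with u = sin(z), dv = exp(2*z) dz: ∫ exp(2*z)*sin(z) dz = exp(2*z)*sin(z)/2 − (1/2)·I. Substituting back brings back I: I = exp(2*z)*sin(z)/4 + exp(2*z)*cos(z)/2 − (1/4)·I.
Solving for I: (1 + 1/4)·I equals the remaining terms, so I = (4/5)·(exp(2*z)*sin(z)/4 + exp(2*z)*cos(z)/2).

exp(2*z)*sin(z)/5 + 2*exp(2*z)*cos(z)/5 + C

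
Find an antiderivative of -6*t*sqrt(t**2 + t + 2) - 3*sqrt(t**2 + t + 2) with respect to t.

Let u = t**2 + t + 2, so du = (2*t + 1) dt.
Rewriting, the integral becomes -3·∫ √u du = -3·(2/3)u^(3/2).
Substituting back, u = t**2 + t + 2.

-2*(t**2 + t + 2)**(3/2) + C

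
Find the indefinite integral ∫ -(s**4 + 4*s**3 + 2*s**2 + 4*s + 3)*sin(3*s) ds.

s**4*cos(3*s)/3 - 4*s**3*sin(3*s)/9 + 4*s**3*cos(3*s)/3 - 4*s**2*sin(3*s)/3 + 2*s**2*cos(3*s)/9 - 4*s*sin(3*s)/27 + 4*s*cos(3*s)/9 - 4*sin(3*s)/27 + 77*cos(3*s)/81 + C

Use integration by parts with u = s**4 + 4*s**3 + 2*s**2 + 4*s + 3, dv = -sin(3*s) ds, so v = cos(3*s)/3.
Apply parts 4 times (tabular method): alternate signs, differentiate u down to 0, integrate dv up.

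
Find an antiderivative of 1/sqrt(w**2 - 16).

Substitute w = 4·sec(θ), so dw = 4·sec(θ)*tan(θ) dθ and the radical becomes sqrt(w**2 - 16) = 4·tan(θ) by the Pythagorean identity.
Integrate the resulting trig expression in θ, then back-substitute sec(θ) = w/4, tan(θ) = sqrt(w**2 - 16)/4 (absorbing any constant into C).

log(w + sqrt(w**2 - 16)) + C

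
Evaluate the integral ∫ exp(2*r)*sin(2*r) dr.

Let I denote the integral. Integrate by parts with u = sin(2*r), dv = exp(2*r) dr, so v = exp(2*r)/2: I = exp(2*r)*sin(2*r)/2 − ∫ exp(2*r)*cos(2*r) dr.
Apply parts again with u = cos(2*r), dv = exp(2*r) dr: ∫ exp(2*r)*cos(2*r) dr = exp(2*r)*cos(2*r)/2 + I. Substituting back brings back I: I = exp(2*r)*sin(2*r)/2 - exp(2*r)*cos(2*r)/2 − I.
Solving for I: (1 + 1)·I equals the remaining terms, so I = (1/2)·(exp(2*r)*sin(2*r)/2 - exp(2*r)*cos(2*r)/2).

exp(2*r)*sin(2*r)/4 - exp(2*r)*cos(2*r)/4 + C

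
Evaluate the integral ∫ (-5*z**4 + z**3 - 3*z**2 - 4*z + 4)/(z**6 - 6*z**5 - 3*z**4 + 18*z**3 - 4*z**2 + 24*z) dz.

log(z)/6 - 799*log(z - 6)/888 + 11*log(z - 2)/20 + 11*log(z + 2)/40 - 17*log(z**2 + 1)/370 - 28*atan(z)/185 + C

Factor the denominator: z*(z - 6)*(z - 2)*(z + 2)*(z**2 + 1).
Partial-fraction decomposition: -(17*z + 28)/(185*(z**2 + 1)) + 11/(40*(z + 2)) + 11/(20*(z - 2)) - 799/(888*(z - 6)) + 1/(6*z).
Integrate each term; A/(z−a) gives A·log|z−a|; the (Bz+D)/(z²+p²) term gives a log and an atan.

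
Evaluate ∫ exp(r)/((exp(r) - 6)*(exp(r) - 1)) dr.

Let u = e^r, du = e^r dr.
The integral becomes ∫ du/((u-6)(u-1)); decompose into partial fractions.

log(exp(r) - 6)/5 - log(exp(r) - 1)/5 + C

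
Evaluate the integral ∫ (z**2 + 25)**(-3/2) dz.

z/(25*sqrt(z**2 + 25)) + C

Substitute z = 5·tan(θ), so dz = 5·sec(θ)^2 dθ and the radical becomes sqrt(z**2 + 25) = 5·sec(θ) by the Pythagorean identity.
Integrate the resulting trig expression in θ, then back-substitute tan(θ) = z/5, sec(θ) = sqrt(z**2 + 25)/5 (absorbing any constant into C).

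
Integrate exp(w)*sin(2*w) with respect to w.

exp(w)*sin(2*w)/5 - 2*exp(w)*cos(2*w)/5 + C

Let I denote the integral. Integrate by parts with u = sin(2*w), dv = exp(w) dw, so v = exp(w): I = exp(w)*sin(2*w) − 2·∫ exp(w)*cos(2*w) dw.
Apply parts again with u = cos(2*w), dv = exp(w) dw: ∫ exp(w)*cos(2*w) dw = exp(w)*cos(2*w) + 2·I. Substituting back brings back I: I = exp(w)*sin(2*w) - 2*exp(w)*cos(2*w) − 4·I.
Solving for I: (1 + 4)·I equals the remaining terms, so I = (1/5)·(exp(w)*sin(2*w) - 2*exp(w)*cos(2*w)).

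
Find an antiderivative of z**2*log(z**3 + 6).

Let u = z**3 + 6, so du = (3*z**2) dz.
The integral becomes (1/3)·∫ log(u) du; integrate by parts with u′=log(u), dv′=du.

z**3*log(z**3 + 6)/3 - z**3/3 + 2*log(z**3 + 6) + C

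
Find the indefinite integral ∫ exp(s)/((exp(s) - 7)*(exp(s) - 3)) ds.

Let u = e^s, du = e^s ds.
The integral becomes ∫ du/((u-3)(u-7)); decompose into partial fractions.

log(exp(s) - 7)/4 - log(exp(s) - 3)/4 + C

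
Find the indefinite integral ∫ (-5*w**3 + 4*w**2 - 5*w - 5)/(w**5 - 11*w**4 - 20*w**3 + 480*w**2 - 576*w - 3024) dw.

-1559*log(w - 7)/117 + 30377*log(w - 6)/2304 - 61*log(w + 2)/2304 + 1249*log(w + 6)/7488 - 971/(96*w - 576) + C

Factor the denominator: (w - 7)*(w - 6)**2*(w + 2)*(w + 6).
Partial-fraction decomposition: 1249/(7488*(w + 6)) - 61/(2304*(w + 2)) + 30377/(2304*(w - 6)) + 971/(96*(w - 6)**2) - 1559/(117*(w - 7)).
Integrate each term; A/(w−a) gives A·log|w−a|; A/(w−a)² gives −A/(w−a).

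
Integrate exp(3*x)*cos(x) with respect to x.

exp(3*x)*sin(x)/10 + 3*exp(3*x)*cos(x)/10 + C

Let I denote the integral. Integrate by parts with u = cos(x), dv = exp(3*x) dx, so v = exp(3*x)/3: I = exp(3*x)*cos(x)/3 + (1/3)·∫ exp(3*x)*sin(x) dx.
Apply parts again with u = sin(x), dv = exp(3*x) dx: ∫ exp(3*x)*sin(x) dx = exp(3*x)*sin(x)/3 − (1/3)·I. Substituting back brings back I: I = exp(3*x)*sin(x)/9 + exp(3*x)*cos(x)/3 − (1/9)·I.
Solving for I: (1 + 1/9)·I equals the remaining terms, so I = (9/10)·(exp(3*x)*sin(x)/9 + exp(3*x)*cos(x)/3).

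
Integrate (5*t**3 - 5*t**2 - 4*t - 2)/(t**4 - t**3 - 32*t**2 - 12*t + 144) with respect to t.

Factor the denominator: (t - 6)*(t - 2)*(t + 3)*(t + 4).
Partial-fraction decomposition: 193/(30*(t + 4)) - 34/(9*(t + 3)) - 1/(12*(t - 2)) + 437/(180*(t - 6)).
Integrate each term: A/(t−a) contributes A·log|t−a|.

437*log(t - 6)/180 - log(t - 2)/12 - 34*log(t + 3)/9 + 193*log(t + 4)/30 + C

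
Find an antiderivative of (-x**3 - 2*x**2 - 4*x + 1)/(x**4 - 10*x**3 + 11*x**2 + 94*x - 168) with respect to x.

-78*log(x - 7)/25 + 37*log(x - 4)/14 - 23*log(x - 2)/50 - 11*log(x + 3)/175 + C

Factor the denominator: (x - 7)*(x - 4)*(x - 2)*(x + 3).
Partial-fraction decomposition: -11/(175*(x + 3)) - 23/(50*(x - 2)) + 37/(14*(x - 4)) - 78/(25*(x - 7)).
Integrate each term: A/(x−a) contributes A·log|x−a|.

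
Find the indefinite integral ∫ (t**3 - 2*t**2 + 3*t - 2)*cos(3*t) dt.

t**3*sin(3*t)/3 - 2*t**2*sin(3*t)/3 + t**2*cos(3*t)/3 + 7*t*sin(3*t)/9 - 4*t*cos(3*t)/9 - 14*sin(3*t)/27 + 7*cos(3*t)/27 + C

Use integration by parts with u = t**3 - 2*t**2 + 3*t - 2, dv = cos(3*t) dt, so v = sin(3*t)/3.
Apply parts 3 times (tabular method): alternate signs, differentiate u down to 0, integrate dv up.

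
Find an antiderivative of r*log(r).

r**2*log(r)/2 - r**2/4 + C

Use integration by parts with u = log(r), dv = r dr.
Then du = 1/r dr and v = r**2/2.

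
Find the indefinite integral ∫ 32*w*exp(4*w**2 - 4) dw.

Let u = 4*w**2 - 4, so du = (8*w) dw.
Rewriting, the integral becomes 4·∫ e^u du = 4·e^u.
Substituting back, u = 4*w**2 - 4.

4*exp(4*w**2 - 4) + C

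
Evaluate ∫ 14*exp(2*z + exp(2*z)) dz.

Let u = exp(2*z), so du = (2*exp(2*z)) dz.
Rewriting, the integral becomes 7·∫ e^u du = 7·e^u.
Substituting back, u = exp(2*z).

7*exp(exp(2*z)) + C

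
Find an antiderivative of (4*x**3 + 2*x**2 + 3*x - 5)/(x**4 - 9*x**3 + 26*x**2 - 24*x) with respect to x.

5*log(x)/24 + 295*log(x - 4)/8 - 130*log(x - 3)/3 + 41*log(x - 2)/4 + C

Factor the denominator: x*(x - 4)*(x - 3)*(x - 2).
Partial-fraction decomposition: 41/(4*(x - 2)) - 130/(3*(x - 3)) + 295/(8*(x - 4)) + 5/(24*x).
Integrate each term: A/(x−a) contributes A·log|x−a|.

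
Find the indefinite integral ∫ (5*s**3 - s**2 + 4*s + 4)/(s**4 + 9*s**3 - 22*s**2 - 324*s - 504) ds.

67*log(s - 6)/78 + 3*log(s + 2)/10 - 71*log(s + 6)/3 + 1788*log(s + 7)/65 + C

Factor the denominator: (s - 6)*(s + 2)*(s + 6)*(s + 7).
Partial-fraction decomposition: 1788/(65*(s + 7)) - 71/(3*(s + 6)) + 3/(10*(s + 2)) + 67/(78*(s - 6)).
Integrate each term: A/(s−a) contributes A·log|s−a|.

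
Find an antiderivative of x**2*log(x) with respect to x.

Use integration by parts with u = log(x), dv = x**2 dx.
Then du = 1/x dx and v = x**3/3.

x**3*log(x)/3 - x**3/9 + C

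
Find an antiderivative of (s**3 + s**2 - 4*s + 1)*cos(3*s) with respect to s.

Use integration by parts with u = s**3 + s**2 - 4*s + 1, dv = cos(3*s) ds, so v = sin(3*s)/3.
Apply parts 3 times (tabular method): alternate signs, differentiate u down to 0, integrate dv up.

s**3*sin(3*s)/3 + s**2*sin(3*s)/3 + s**2*cos(3*s)/3 - 14*s*sin(3*s)/9 + 2*s*cos(3*s)/9 + 7*sin(3*s)/27 - 14*cos(3*s)/27 + C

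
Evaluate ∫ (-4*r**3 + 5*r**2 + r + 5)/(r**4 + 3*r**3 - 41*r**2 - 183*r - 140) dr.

Factor the denominator: (r - 7)*(r + 1)*(r + 4)*(r + 5).
Partial-fraction decomposition: -625/(48*(r + 5)) + 337/(33*(r + 4)) - 13/(96*(r + 1)) - 1115/(1056*(r - 7)).
Integrate each term: A/(r−a) contributes A·log|r−a|.

-1115*log(r - 7)/1056 - 13*log(r + 1)/96 + 337*log(r + 4)/33 - 625*log(r + 5)/48 + C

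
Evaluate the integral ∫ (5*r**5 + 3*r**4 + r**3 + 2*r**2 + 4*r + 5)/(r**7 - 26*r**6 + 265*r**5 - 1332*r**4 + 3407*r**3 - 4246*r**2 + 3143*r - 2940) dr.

Factor the denominator: (r - 7)**2*(r - 5)*(r - 4)*(r - 3)*(r**2 + 1).
Partial-fraction decomposition: -(764*r - 327)/(276250*(r**2 + 1)) + 19/(4*(r - 3)) - 6005/(153*(r - 4)) + 4425/(52*(r - 5)) - 284597/(5625*(r - 7)) + 5732/(75*(r - 7)**2).
Integrate each term; A/(r−a) gives A·log|r−a|; the (Br+D)/(r²+p²) term gives a log and an atan.

-284597*log(r - 7)/5625 + 4425*log(r - 5)/52 - 6005*log(r - 4)/153 + 19*log(r - 3)/4 - 191*log(r**2 + 1)/138125 + 327*atan(r)/276250 - 5732/(75*r - 525) + C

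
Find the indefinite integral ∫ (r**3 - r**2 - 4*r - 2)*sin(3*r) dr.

Use integration by parts with u = r**3 - r**2 - 4*r - 2, dv = sin(3*r) dr, so v = -cos(3*r)/3.
Apply parts 3 times (tabular method): alternate signs, differentiate u down to 0, integrate dv up.

-r**3*cos(3*r)/3 + r**2*sin(3*r)/3 + r**2*cos(3*r)/3 - 2*r*sin(3*r)/9 + 14*r*cos(3*r)/9 - 14*sin(3*r)/27 + 16*cos(3*r)/27 + C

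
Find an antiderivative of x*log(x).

Use integration by parts with u = log(x), dv = x dx.
Then du = 1/x dx and v = x**2/2.

x**2*log(x)/2 - x**2/4 + C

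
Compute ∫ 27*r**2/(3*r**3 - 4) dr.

3*log(3*r**3 - 4) + C

Let u = 3*r**3 - 4, so du = (9*r**2) dr.
Rewriting, the integral becomes 3·∫ 1/u du = 3·log(u).
Substituting back, u = 3*r**3 - 4.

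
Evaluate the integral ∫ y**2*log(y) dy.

y**3*log(y)/3 - y**3/9 + C

Use integration by parts with u = log(y), dv = y**2 dy.
Then du = 1/y dy and v = y**3/3.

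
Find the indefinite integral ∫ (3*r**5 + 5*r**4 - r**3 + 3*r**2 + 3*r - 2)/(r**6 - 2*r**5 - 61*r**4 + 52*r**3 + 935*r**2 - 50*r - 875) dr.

62249*log(r - 7)/13824 - 12463*log(r - 5)/4800 + 11*log(r - 1)/1728 - log(r + 1)/1536 + 979*log(r + 5)/900 + 6067/(2880*r + 14400) + C

Factor the denominator: (r - 7)*(r - 5)*(r - 1)*(r + 1)*(r + 5)**2.
Partial-fraction decomposition: 979/(900*(r + 5)) - 6067/(2880*(r + 5)**2) - 1/(1536*(r + 1)) + 11/(1728*(r - 1)) - 12463/(4800*(r - 5)) + 62249/(13824*(r - 7)).
Integrate each term; A/(r−a) gives A·log|r−a|; A/(r−a)² gives −A/(r−a).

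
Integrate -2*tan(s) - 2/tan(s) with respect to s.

-2*log(tan(s)) + C

Let u = tan(s), so du = (tan(s)**2 + 1) ds.
Rewriting, the integral becomes -2·∫ 1/u du = -2·log(u).
Substituting back, u = tan(s).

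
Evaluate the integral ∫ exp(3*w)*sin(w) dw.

Let I denote the integral. Integrate by parts with u = sin(w), dv = exp(3*w) dw, so v = exp(3*w)/3: I = exp(3*w)*sin(w)/3 − (1/3)·∫ exp(3*w)*cos(w) dw.
Apply parts again with u = cos(w), dv = exp(3*w) dw: ∫ exp(3*w)*cos(w) dw = exp(3*w)*cos(w)/3 + (1/3)·I. Substituting back brings back I: I = exp(3*w)*sin(w)/3 - exp(3*w)*cos(w)/9 − (1/9)·I.
Solving for I: (1 + 1/9)·I equals the remaining terms, so I = (9/10)·(exp(3*w)*sin(w)/3 - exp(3*w)*cos(w)/9).

3*exp(3*w)*sin(w)/10 - exp(3*w)*cos(w)/10 + C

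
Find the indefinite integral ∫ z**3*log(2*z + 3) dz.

Use integration by parts with u = log(2*z + 3), dv = z**3 dz.
Then du = 2/(2*z + 3) dz and v = z**4/4.

z**4*log(2*z + 3)/4 - z**4/16 + z**3/8 - 9*z**2/32 + 27*z/32 - 81*log(2*z + 3)/64 + C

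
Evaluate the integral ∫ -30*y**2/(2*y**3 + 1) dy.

Let u = 2*y**3 + 1, so du = (6*y**2) dy.
Rewriting, the integral becomes -5·∫ 1/u du = -5·log(u).
Substituting back, u = 2*y**3 + 1.

-5*log(2*y**3 + 1) + C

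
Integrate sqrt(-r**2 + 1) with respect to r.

r*sqrt(-r**2 + 1)/2 + asin(r)/2 + C

Substitute r = sin(θ), so dr = cos(θ) dθ and the radical becomes sqrt(-r**2 + 1) = cos(θ) by the Pythagorean identity.
Integrate the resulting trig expression in θ, then back-substitute θ = asin(r), sin(θ) = r, cos(θ) = sqrt(-r**2 + 1) (absorbing any constant into C).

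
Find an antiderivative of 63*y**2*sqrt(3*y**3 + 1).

Let u = 3*y**3 + 1, so du = (9*y**2) dy.
Rewriting, the integral becomes 7·∫ √u du = 7·(2/3)u^(3/2).
Substituting back, u = 3*y**3 + 1.

14*(3*y**3 + 1)**(3/2)/3 + C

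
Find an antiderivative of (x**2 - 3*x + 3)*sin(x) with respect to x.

-x**2*cos(x) + 2*x*sin(x) + 3*x*cos(x) - 3*sin(x) - cos(x) + C

Use integration by parts with u = x**2 - 3*x + 3, dv = sin(x) dx, so v = -cos(x).
Apply parts 2 times (tabular method): alternate signs, differentiate u down to 0, integrate dv up.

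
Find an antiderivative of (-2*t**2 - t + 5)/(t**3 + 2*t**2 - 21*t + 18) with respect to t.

-8*log(t - 3)/9 - log(t - 1)/7 - 61*log(t + 6)/63 + C

Factor the denominator: (t - 3)*(t - 1)*(t + 6).
Partial-fraction decomposition: -61/(63*(t + 6)) - 1/(7*(t - 1)) - 8/(9*(t - 3)).
Integrate each term: A/(t−a) contributes A·log|t−a|.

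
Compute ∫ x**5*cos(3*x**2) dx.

Let u = x², du = 2x dx; rewrite as (1/2)∫ u^2·cos(3u) du.
Now integrate by parts 2 times.

x**4*sin(3*x**2)/6 + x**2*cos(3*x**2)/9 - sin(3*x**2)/27 + C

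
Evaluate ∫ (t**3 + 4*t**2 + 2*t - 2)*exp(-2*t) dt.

Use integration by parts with u = t**3 + 4*t**2 + 2*t - 2, dv = exp(-2*t) dt, so v = -exp(-2*t)/2.
Apply parts 3 times (tabular method): alternate signs, differentiate u down to 0, integrate dv up.

(-4*t**3 - 22*t**2 - 30*t - 7)*exp(-2*t)/8 + C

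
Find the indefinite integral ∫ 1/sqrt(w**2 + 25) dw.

Substitute w = 5·tan(θ), so dw = 5·sec(θ)^2 dθ and the radical becomes sqrt(w**2 + 25) = 5·sec(θ) by the Pythagorean identity.
Integrate the resulting trig expression in θ, then back-substitute tan(θ) = w/5, sec(θ) = sqrt(w**2 + 25)/5 (absorbing any constant into C).

log(w + sqrt(w**2 + 25)) + C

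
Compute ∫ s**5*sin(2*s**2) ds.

Let u = s², du = 2s ds; rewrite as (1/2)∫ u^2·sin(2u) du.
Now integrate by parts 2 times.

-s**4*cos(2*s**2)/4 + s**2*sin(2*s**2)/4 + cos(2*s**2)/8 + C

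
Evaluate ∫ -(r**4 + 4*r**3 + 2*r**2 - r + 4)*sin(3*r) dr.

r**4*cos(3*r)/3 - 4*r**3*sin(3*r)/9 + 4*r**3*cos(3*r)/3 - 4*r**2*sin(3*r)/3 + 2*r**2*cos(3*r)/9 - 4*r*sin(3*r)/27 - 11*r*cos(3*r)/9 + 11*sin(3*r)/27 + 104*cos(3*r)/81 + C

Use integration by parts with u = r**4 + 4*r**3 + 2*r**2 - r + 4, dv = -sin(3*r) dr, so v = cos(3*r)/3.
Apply parts 4 times (tabular method): alternate signs, differentiate u down to 0, integrate dv up.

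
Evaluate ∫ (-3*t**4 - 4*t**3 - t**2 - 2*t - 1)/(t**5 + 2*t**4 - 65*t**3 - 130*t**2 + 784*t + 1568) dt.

Factor the denominator: (t - 7)*(t - 4)*(t + 2)*(t + 4)*(t + 7).
Partial-fraction decomposition: -5867/(2310*(t + 7)) + 521/(528*(t + 4)) - 17/(540*(t + 2)) + 1049/(1584*(t - 4)) - 8639/(4158*(t - 7)).
Integrate each term: A/(t−a) contributes A·log|t−a|.

-8639*log(t - 7)/4158 + 1049*log(t - 4)/1584 - 17*log(t + 2)/540 + 521*log(t + 4)/528 - 5867*log(t + 7)/2310 + C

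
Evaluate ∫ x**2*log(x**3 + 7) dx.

x**3*log(x**3 + 7)/3 - x**3/3 + 7*log(x**3 + 7)/3 + C

Let u = x**3 + 7, so du = (3*x**2) dx.
The integral becomes (1/3)·∫ log(u) du; integrate by parts with u′=log(u), dv′=du.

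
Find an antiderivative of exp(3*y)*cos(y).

Let I denote the integral. Integrate by parts with u = cos(y), dv = exp(3*y) dy, so v = exp(3*y)/3: I = exp(3*y)*cos(y)/3 + (1/3)·∫ exp(3*y)*sin(y) dy.
Apply parts again with u = sin(y), dv = exp(3*y) dy: ∫ exp(3*y)*sin(y) dy = exp(3*y)*sin(y)/3 − (1/3)·I. Substituting back brings back I: I = exp(3*y)*sin(y)/9 + exp(3*y)*cos(y)/3 − (1/9)·I.
Solving for I: (1 + 1/9)·I equals the remaining terms, so I = (9/10)·(exp(3*y)*sin(y)/9 + exp(3*y)*cos(y)/3).

exp(3*y)*sin(y)/10 + 3*exp(3*y)*cos(y)/10 + C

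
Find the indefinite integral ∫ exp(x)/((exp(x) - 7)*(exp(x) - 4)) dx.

Let u = e^x, du = e^x dx.
The integral becomes ∫ du/((u-4)(u-7)); decompose into partial fractions.

log(exp(x) - 7)/3 - log(exp(x) - 4)/3 + C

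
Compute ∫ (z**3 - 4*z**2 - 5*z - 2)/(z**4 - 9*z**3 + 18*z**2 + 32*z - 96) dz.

Factor the denominator: (z - 4)**2*(z - 3)*(z + 2).
Partial-fraction decomposition: 4/(45*(z + 2)) - 26/(5*(z - 3)) + 55/(9*(z - 4)) - 11/(3*(z - 4)**2).
Integrate each term; A/(z−a) gives A·log|z−a|; A/(z−a)² gives −A/(z−a).

55*log(z - 4)/9 - 26*log(z - 3)/5 + 4*log(z + 2)/45 + 11/(3*z - 12) + C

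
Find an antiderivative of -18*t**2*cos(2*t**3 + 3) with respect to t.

-3*sin(2*t**3 + 3) + C

Let u = 2*t**3 + 3, so du = (6*t**2) dt.
Rewriting, the integral becomes -3·∫ cos(u) du = -3·sin(u).
Substituting back, u = 2*t**3 + 3.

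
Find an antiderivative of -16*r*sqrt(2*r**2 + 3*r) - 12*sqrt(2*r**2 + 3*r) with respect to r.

Let u = 2*r**2 + 3*r, so du = (4*r + 3) dr.
Rewriting, the integral becomes -4·∫ √u du = -4·(2/3)u^(3/2).
Substituting back, u = 2*r**2 + 3*r.

-8*(2*r**2 + 3*r)**(3/2)/3 + C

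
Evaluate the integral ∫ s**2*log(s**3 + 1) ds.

s**3*log(s**3 + 1)/3 - s**3/3 + log(s**3 + 1)/3 + C

Let u = s**3 + 1, so du = (3*s**2) ds.
The integral becomes (1/3)·∫ log(u) du; integrate by parts with u′=log(u), dv′=du.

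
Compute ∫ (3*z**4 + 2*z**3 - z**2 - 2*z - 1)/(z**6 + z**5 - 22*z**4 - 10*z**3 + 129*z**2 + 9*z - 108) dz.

Factor the denominator: (z - 3)**2*(z - 1)*(z + 1)*(z + 3)*(z + 4).
Partial-fraction decomposition: -631/(735*(z + 4)) + 185/(288*(z + 3)) - 1/(192*(z + 1)) + 1/(160*(z - 1)) + 6071/(28224*(z - 3)) + 281/(336*(z - 3)**2).
Integrate each term; A/(z−a) gives A·log|z−a|; A/(z−a)² gives −A/(z−a).

6071*log(z - 3)/28224 + log(z - 1)/160 - log(z + 1)/192 + 185*log(z + 3)/288 - 631*log(z + 4)/735 - 281/(336*z - 1008) + C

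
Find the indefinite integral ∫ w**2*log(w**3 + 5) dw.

w**3*log(w**3 + 5)/3 - w**3/3 + 5*log(w**3 + 5)/3 + C

Let u = w**3 + 5, so du = (3*w**2) dw.
The integral becomes (1/3)·∫ log(u) du; integrate by parts with u′=log(u), dv′=du.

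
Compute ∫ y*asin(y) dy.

y**2*asin(y)/2 + y*sqrt(-y**2 + 1)/4 - asin(y)/4 + C

Use integration by parts with u = arcsin(y), dv = y dy.
Then du = 1/sqrt(-y**2 + 1) dy.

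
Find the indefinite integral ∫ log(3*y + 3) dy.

y*log(3*y + 3) - y + log(y + 1) + C

Use integration by parts with u = log(3*y + 3), dv = dy.
Then du = 3/(3*y + 3) dy and v = y.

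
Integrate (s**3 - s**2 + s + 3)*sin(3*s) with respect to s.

-s**3*cos(3*s)/3 + s**2*sin(3*s)/3 + s**2*cos(3*s)/3 - 2*s*sin(3*s)/9 - s*cos(3*s)/9 + sin(3*s)/27 - 29*cos(3*s)/27 + C

Use integration by parts with u = s**3 - s**2 + s + 3, dv = sin(3*s) ds, so v = -cos(3*s)/3.
Apply parts 3 times (tabular method): alternate signs, differentiate u down to 0, integrate dv up.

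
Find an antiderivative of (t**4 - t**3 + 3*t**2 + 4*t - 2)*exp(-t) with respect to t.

(-t**4 - 3*t**3 - 12*t**2 - 28*t - 26)*exp(-t) + C

Use integration by parts with u = t**4 - t**3 + 3*t**2 + 4*t - 2, dv = exp(-t) dt, so v = -exp(-t).
Apply parts 4 times (tabular method): alternate signs, differentiate u down to 0, integrate dv up.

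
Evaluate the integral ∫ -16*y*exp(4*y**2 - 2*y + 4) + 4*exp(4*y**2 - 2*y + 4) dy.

-2*exp(4*y**2 - 2*y + 4) + C

Let u = 4*y**2 - 2*y + 4, so du = (8*y - 2) dy.
Rewriting, the integral becomes -2·∫ e^u du = -2·e^u.
Substituting back, u = 4*y**2 - 2*y + 4.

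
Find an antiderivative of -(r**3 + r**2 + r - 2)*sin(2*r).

Use integration by parts with u = r**3 + r**2 + r - 2, dv = -sin(2*r) dr, so v = cos(2*r)/2.
Apply parts 3 times (tabular method): alternate signs, differentiate u down to 0, integrate dv up.

r**3*cos(2*r)/2 - 3*r**2*sin(2*r)/4 + r**2*cos(2*r)/2 - r*sin(2*r)/2 - r*cos(2*r)/4 + sin(2*r)/8 - 5*cos(2*r)/4 + C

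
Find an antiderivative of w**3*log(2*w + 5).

Use integration by parts with u = log(2*w + 5), dv = w**3 dw.
Then du = 2/(2*w + 5) dw and v = w**4/4.

w**4*log(2*w + 5)/4 - w**4/16 + 5*w**3/24 - 25*w**2/32 + 125*w/32 - 625*log(2*w + 5)/64 + C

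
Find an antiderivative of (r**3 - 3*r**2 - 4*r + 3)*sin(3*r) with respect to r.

Use integration by parts with u = r**3 - 3*r**2 - 4*r + 3, dv = sin(3*r) dr, so v = -cos(3*r)/3.
Apply parts 3 times (tabular method): alternate signs, differentiate u down to 0, integrate dv up.

-r**3*cos(3*r)/3 + r**2*sin(3*r)/3 + r**2*cos(3*r) - 2*r*sin(3*r)/3 + 14*r*cos(3*r)/9 - 14*sin(3*r)/27 - 11*cos(3*r)/9 + C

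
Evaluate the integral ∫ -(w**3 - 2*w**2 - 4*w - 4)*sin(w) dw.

w**3*cos(w) - 3*w**2*sin(w) - 2*w**2*cos(w) + 4*w*sin(w) - 10*w*cos(w) + 10*sin(w) + C

Use integration by parts with u = w**3 - 2*w**2 - 4*w - 4, dv = -sin(w) dw, so v = cos(w).
Apply parts 3 times (tabular method): alternate signs, differentiate u down to 0, integrate dv up.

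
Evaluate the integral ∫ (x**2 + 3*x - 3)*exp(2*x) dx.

(x**2 + 2*x - 4)*exp(2*x)/2 + C

Use integration by parts with u = x**2 + 3*x - 3, dv = exp(2*x) dx, so v = exp(2*x)/2.
Apply parts 2 times (tabular method): alternate signs, differentiate u down to 0, integrate dv up.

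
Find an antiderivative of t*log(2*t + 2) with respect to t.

t**2*log(2*t + 2)/2 - t**2/4 + t/2 - log(t + 1)/2 + C

Use integration by parts with u = log(2*t + 2), dv = t dt.
Then du = 2/(2*t + 2) dt and v = t**2/2.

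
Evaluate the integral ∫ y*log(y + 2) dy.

y**2*log(y + 2)/2 - y**2/4 + y - 2*log(y + 2) + C

Use integration by parts with u = log(y + 2), dv = y dy.
Then du = 1/(y + 2) dy and v = y**2/2.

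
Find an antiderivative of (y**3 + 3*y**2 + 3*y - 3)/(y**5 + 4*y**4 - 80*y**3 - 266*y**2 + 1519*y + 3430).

Factor the denominator: (y - 7)*(y - 5)*(y + 2)*(y + 7)**2.
Partial-fraction decomposition: -629/(17640*(y + 7)) + 11/(42*(y + 7)**2) - 1/(315*(y + 2)) - 53/(504*(y - 5)) + 127/(882*(y - 7)).
Integrate each term; A/(y−a) gives A·log|y−a|; A/(y−a)² gives −A/(y−a).

127*log(y - 7)/882 - 53*log(y - 5)/504 - log(y + 2)/315 - 629*log(y + 7)/17640 - 11/(42*y + 294) + C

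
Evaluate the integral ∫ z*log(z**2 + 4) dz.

z**2*log(z**2 + 4)/2 - z**2/2 + 2*log(z**2 + 4) + C

Let u = z**2 + 4, so du = (2*z) dz.
The integral becomes (1/2)·∫ log(u) du; integrate by parts with u′=log(u), dv′=du.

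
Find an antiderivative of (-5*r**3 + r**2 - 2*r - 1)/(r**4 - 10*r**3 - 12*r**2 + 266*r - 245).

Factor the denominator: (r - 7)**2*(r - 1)*(r + 5).
Partial-fraction decomposition: -659/(864*(r + 5)) - 7/(216*(r - 1)) - 1211/(288*(r - 7)) - 1681/(72*(r - 7)**2).
Integrate each term; A/(r−a) gives A·log|r−a|; A/(r−a)² gives −A/(r−a).

-1211*log(r - 7)/288 - 7*log(r - 1)/216 - 659*log(r + 5)/864 + 1681/(72*r - 504) + C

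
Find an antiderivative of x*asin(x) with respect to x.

x**2*asin(x)/2 + x*sqrt(-x**2 + 1)/4 - asin(x)/4 + C

Use integration by parts with u = arcsin(x), dv = x dx.
Then du = 1/sqrt(-x**2 + 1) dx.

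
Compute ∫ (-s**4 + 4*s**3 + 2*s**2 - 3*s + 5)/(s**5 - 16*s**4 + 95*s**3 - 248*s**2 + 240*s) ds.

log(s)/48 - 17*log(s - 5)/2 + 229*log(s - 4)/16 - 41*log(s - 3)/6 + 25/(4*s - 16) + C

Factor the denominator: s*(s - 5)*(s - 4)**2*(s - 3).
Partial-fraction decomposition: -41/(6*(s - 3)) + 229/(16*(s - 4)) - 25/(4*(s - 4)**2) - 17/(2*(s - 5)) + 1/(48*s).
Integrate each term; A/(s−a) gives A·log|s−a|; A/(s−a)² gives −A/(s−a).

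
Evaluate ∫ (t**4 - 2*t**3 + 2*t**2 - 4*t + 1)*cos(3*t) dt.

t**4*sin(3*t)/3 - 2*t**3*sin(3*t)/3 + 4*t**3*cos(3*t)/9 + 2*t**2*sin(3*t)/9 - 2*t**2*cos(3*t)/3 - 8*t*sin(3*t)/9 + 4*t*cos(3*t)/27 + 23*sin(3*t)/81 - 8*cos(3*t)/27 + C

Use integration by parts with u = t**4 - 2*t**3 + 2*t**2 - 4*t + 1, dv = cos(3*t) dt, so v = sin(3*t)/3.
Apply parts 4 times (tabular method): alternate signs, differentiate u down to 0, integrate dv up.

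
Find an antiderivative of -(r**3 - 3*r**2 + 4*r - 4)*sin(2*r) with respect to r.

r**3*cos(2*r)/2 - 3*r**2*sin(2*r)/4 - 3*r**2*cos(2*r)/2 + 3*r*sin(2*r)/2 + 5*r*cos(2*r)/4 - 5*sin(2*r)/8 - 5*cos(2*r)/4 + C

Use integration by parts with u = r**3 - 3*r**2 + 4*r - 4, dv = -sin(2*r) dr, so v = cos(2*r)/2.
Apply parts 3 times (tabular method): alternate signs, differentiate u down to 0, integrate dv up.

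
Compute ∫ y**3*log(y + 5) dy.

Use integration by parts with u = log(y + 5), dv = y**3 dy.
Then du = 1/(y + 5) dy and v = y**4/4.

y**4*log(y + 5)/4 - y**4/16 + 5*y**3/12 - 25*y**2/8 + 125*y/4 - 625*log(y + 5)/4 + C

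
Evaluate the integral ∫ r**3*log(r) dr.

Use integration by parts with u = log(r), dv = r**3 dr.
Then du = 1/r dr and v = r**4/4.

r**4*log(r)/4 - r**4/16 + C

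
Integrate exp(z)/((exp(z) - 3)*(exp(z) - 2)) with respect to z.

Let u = e^z, du = e^z dz.
The integral becomes ∫ du/((u-2)(u-3)); decompose into partial fractions.

log(exp(z) - 3) - log(exp(z) - 2) + C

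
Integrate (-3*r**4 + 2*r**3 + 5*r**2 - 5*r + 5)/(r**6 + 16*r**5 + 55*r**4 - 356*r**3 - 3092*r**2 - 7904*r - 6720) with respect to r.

Factor the denominator: (r - 6)*(r + 2)*(r + 4)**2*(r + 5)*(r + 7).
Partial-fraction decomposition: 3802/(585*(r + 7)) - 985/(33*(r + 5)) + 10493/(450*(r + 4)) - 791/(60*(r + 4)**2) + 29/(480*(r + 2)) - 3301/(114400*(r - 6)).
Integrate each term; A/(r−a) gives A·log|r−a|; A/(r−a)² gives −A/(r−a).

-3301*log(r - 6)/114400 + 29*log(r + 2)/480 + 10493*log(r + 4)/450 - 985*log(r + 5)/33 + 3802*log(r + 7)/585 + 791/(60*r + 240) + C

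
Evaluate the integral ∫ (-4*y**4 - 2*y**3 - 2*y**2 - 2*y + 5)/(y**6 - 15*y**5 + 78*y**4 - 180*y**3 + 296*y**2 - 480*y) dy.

Factor the denominator: y*(y - 6)*(y - 5)*(y - 4)*(y**2 + 4).
Partial-fraction decomposition: -3*(79*y - 214)/(4640*(y**2 + 4)) - 1187/(160*(y - 4)) + 561/(29*(y - 5)) - 1139/(96*(y - 6)) - 1/(96*y).
Integrate each term; A/(y−a) gives A·log|y−a|; the (By+D)/(y²+p²) term gives a log and an atan.

-log(y)/96 - 1139*log(y - 6)/96 + 561*log(y - 5)/29 - 1187*log(y - 4)/160 - 237*log(y**2 + 4)/9280 + 321*atan(y/2)/4640 + C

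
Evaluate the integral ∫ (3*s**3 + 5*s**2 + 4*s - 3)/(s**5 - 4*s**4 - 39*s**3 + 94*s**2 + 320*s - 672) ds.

1299*log(s - 7)/2420 - 135*log(s - 3)/196 + 49*log(s - 2)/180 - 25661*log(s + 4)/213444 - 131/(462*s + 1848) + C

Factor the denominator: (s - 7)*(s - 3)*(s - 2)*(s + 4)**2.
Partial-fraction decomposition: -25661/(213444*(s + 4)) + 131/(462*(s + 4)**2) + 49/(180*(s - 2)) - 135/(196*(s - 3)) + 1299/(2420*(s - 7)).
Integrate each term; A/(s−a) gives A·log|s−a|; A/(s−a)² gives −A/(s−a).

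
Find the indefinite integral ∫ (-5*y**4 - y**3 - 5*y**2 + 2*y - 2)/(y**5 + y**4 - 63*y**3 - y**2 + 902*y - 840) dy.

-3433*log(y - 6)/715 + 709*log(y - 4)/297 - 11*log(y - 1)/720 + 3137*log(y + 5)/1188 - 11923*log(y + 7)/2288 + C

Factor the denominator: (y - 6)*(y - 4)*(y - 1)*(y + 5)*(y + 7).
Partial-fraction decomposition: -11923/(2288*(y + 7)) + 3137/(1188*(y + 5)) - 11/(720*(y - 1)) + 709/(297*(y - 4)) - 3433/(715*(y - 6)).
Integrate each term: A/(y−a) contributes A·log|y−a|.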